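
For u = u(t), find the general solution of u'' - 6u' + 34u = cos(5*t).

Characteristic equation r² - 6r + 34 = 0 has discriminant (-6)² - 4·(34) = -100 < 0, so r = 3 ± 5i.
Hence u_h = C1*cos(5*t)*exp(3*t) + C2*exp(3*t)*sin(5*t).
Try u_p = A*cos(5*t) + B*sin(5*t). Substituting and equating the coefficients of cos(5t) and sin(5t) gives A = 1/109, B = -10/327, so u_p = -10*sin(5*t)/327 + cos(5*t)/109.

u = -10*sin(5*t)/327 + cos(5*t)/109 + C1*cos(5*t)*exp(3*t) + C2*exp(3*t)*sin(5*t)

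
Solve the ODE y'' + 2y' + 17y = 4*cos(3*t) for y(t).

Characteristic equation r² + 2r + 17 = 0 has discriminant (2)² - 4·(17) = -64 < 0, so r = -1 ± 4i.
Hence y_h = C1*cos(4*t)*exp(-t) + C2*exp(-t)*sin(4*t).
Try y_p = A*cos(3*t) + B*sin(3*t). Substituting and equating the coefficients of cos(3t) and sin(3t) gives A = 8/25, B = 6/25, so y_p = 6*sin(3*t)/25 + 8*cos(3*t)/25.

y = 6*sin(3*t)/25 + 8*cos(3*t)/25 + C1*cos(4*t)*exp(-t) + C2*exp(-t)*sin(4*t)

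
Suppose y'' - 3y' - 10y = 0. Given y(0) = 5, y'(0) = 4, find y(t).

Characteristic equation r² - 3r - 10 = 0 factors as (r - 5)(r + 2) = 0, so r = 5, -2.
Hence y_h = C1*exp(5*t) + C2*exp(-2*t).
Apply the initial conditions: y(0) = C1 + C2 = 5 and y'(0) = -2*C2 + 5*C1 = 4. Solving gives C1 = 2, C2 = 3.

y = 2*exp(5*t) + 3*exp(-2*t)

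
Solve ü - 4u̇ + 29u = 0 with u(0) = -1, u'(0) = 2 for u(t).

u = -cos(5*t)*exp(2*t) + 4*exp(2*t)*sin(5*t)/5

Characteristic equation r² - 4r + 29 = 0 has discriminant (-4)² - 4·(29) = -100 < 0, so r = 2 ± 5i.
Hence u_h = C1*cos(5*t)*exp(2*t) + C2*exp(2*t)*sin(5*t).
Apply the initial conditions: u(0) = C1 = -1 and u'(0) = 2*C1 + 5*C2 = 2. Solving gives C1 = -1, C2 = 4/5.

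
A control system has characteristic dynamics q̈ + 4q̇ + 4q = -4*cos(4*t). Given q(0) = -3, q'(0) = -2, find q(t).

q = -78*exp(-2*t)/25 - 4*sin(4*t)/25 + 3*cos(4*t)/25 - 38*t*exp(-2*t)/5

Characteristic equation r² + 4r + 4 = 0 has discriminant (4)² - 4·(4) = 0, so r = -2 is a repeated root.
Hence q_h = (C1 + C2*t)*exp(-2*t).
Try q_p = A*cos(4*t) + B*sin(4*t). Substituting and equating the coefficients of cos(4t) and sin(4t) gives A = 3/25, B = -4/25, so q_p = -4*sin(4*t)/25 + 3*cos(4*t)/25.
General solution: q = -4*sin(4*t)/25 + 3*cos(4*t)/25 + C1*exp(-2*t) + C2*t*exp(-2*t).
Apply the initial conditions: q(0) = 3/25 + C1 = -3 and q'(0) = -16/25 + C2 - 2*C1 = -2. Solving gives C1 = -78/25, C2 = -38/5.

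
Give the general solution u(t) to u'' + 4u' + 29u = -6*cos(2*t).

Characteristic equation r² + 4r + 29 = 0 has discriminant (4)² - 4·(29) = -100 < 0, so r = -2 ± 5i.
Hence u_h = C1*cos(5*t)*exp(-2*t) + C2*exp(-2*t)*sin(5*t).
Try u_p = A*cos(2*t) + B*sin(2*t). Substituting and equating the coefficients of cos(2t) and sin(2t) gives A = -150/689, B = -48/689, so u_p = -150*cos(2*t)/689 - 48*sin(2*t)/689.

u = -150*cos(2*t)/689 - 48*sin(2*t)/689 + C1*cos(5*t)*exp(-2*t) + C2*exp(-2*t)*sin(5*t)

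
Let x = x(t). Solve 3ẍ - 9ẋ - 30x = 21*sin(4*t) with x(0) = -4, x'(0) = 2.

Divide through by 3: x'' - 3x' - 10x = 7*sin(4*t).
Characteristic equation r² - 3r - 10 = 0 factors as (r - 5)(r + 2) = 0, so r = 5, -2.
Hence x_h = C1*exp(5*t) + C2*exp(-2*t).
Try x_p = A*cos(4*t) + B*sin(4*t). Substituting and equating the coefficients of cos(4t) and sin(4t) gives A = 21/205, B = -91/410, so x_p = -91*sin(4*t)/410 + 21*cos(4*t)/205.
General solution: x = -91*sin(4*t)/410 + 21*cos(4*t)/205 + C1*exp(5*t) + C2*exp(-2*t).
Apply the initial conditions: x(0) = 21/205 + C1 + C2 = -4 and x'(0) = -182/205 - 2*C2 + 5*C1 = 2. Solving gives C1 = -218/287, C2 = -117/35.

x = -218*exp(5*t)/287 - 117*exp(-2*t)/35 - 91*sin(4*t)/410 + 21*cos(4*t)/205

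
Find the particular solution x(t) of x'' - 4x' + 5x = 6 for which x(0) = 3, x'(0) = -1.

Characteristic equation r² - 4r + 5 = 0 has discriminant (-4)² - 4·(5) = -4 < 0, so r = 2 ± i.
Hence x_h = C1*cos(t)*exp(2*t) + C2*exp(2*t)*sin(t).
For the particular solution try x_p = A0. Substituting and matching coefficients of each power of t gives A0 = 6/5, so x_p = 6/5.
General solution: x = 6/5 + C1*cos(t)*exp(2*t) + C2*exp(2*t)*sin(t).
Apply the initial conditions: x(0) = 6/5 + C1 = 3 and x'(0) = C2 + 2*C1 = -1. Solving gives C1 = 9/5, C2 = -23/5.

x = 6/5 - 23*exp(2*t)*sin(t)/5 + 9*cos(t)*exp(2*t)/5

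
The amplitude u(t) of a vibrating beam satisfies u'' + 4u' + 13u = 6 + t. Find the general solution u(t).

u = 74/169 + t/13 + C1*cos(3*t)*exp(-2*t) + C2*exp(-2*t)*sin(3*t)

Characteristic equation r² + 4r + 13 = 0 has discriminant (4)² - 4·(13) = -36 < 0, so r = -2 ± 3i.
Hence u_h = C1*cos(3*t)*exp(-2*t) + C2*exp(-2*t)*sin(3*t).
For the particular solution try u_p = A0 + A1*t. Substituting and matching coefficients of each power of t gives A0 = 74/169, A1 = 1/13, so u_p = 74/169 + t/13.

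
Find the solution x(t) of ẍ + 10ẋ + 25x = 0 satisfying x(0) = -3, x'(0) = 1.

x = -3*exp(-5*t) - 14*t*exp(-5*t)

Characteristic equation r² + 10r + 25 = 0 has discriminant (10)² - 4·(25) = 0, so r = -5 is a repeated root.
Hence x_h = (C1 + C2*t)*exp(-5*t).
Apply the initial conditions: x(0) = C1 = -3 and x'(0) = C2 - 5*C1 = 1. Solving gives C1 = -3, C2 = -14.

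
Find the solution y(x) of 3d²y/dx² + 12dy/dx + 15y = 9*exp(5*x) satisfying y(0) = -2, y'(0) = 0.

y = 3*exp(5*x)/50 - 221*exp(-2*x)*sin(x)/50 - 103*cos(x)*exp(-2*x)/50

Divide through by 3: y'' + 4y' + 5y = 3*exp(5*x).
Characteristic equation r² + 4r + 5 = 0 has discriminant (4)² - 4·(5) = -4 < 0, so r = -2 ± i.
Hence y_h = C1*cos(x)*exp(-2*x) + C2*exp(-2*x)*sin(x).
Try y_p = A*exp(5*x). Substituting into the equation and dividing by exp(5*x) gives A = 3/50, so y_p = 3*exp(5*x)/50.
General solution: y = 3*exp(5*x)/50 + C1*cos(x)*exp(-2*x) + C2*exp(-2*x)*sin(x).
Apply the initial conditions: y(0) = 3/50 + C1 = -2 and y'(0) = 3/10 + C2 - 2*C1 = 0. Solving gives C1 = -103/50, C2 = -221/50.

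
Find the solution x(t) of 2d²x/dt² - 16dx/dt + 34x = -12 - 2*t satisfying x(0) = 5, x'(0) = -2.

x = -110/289 - t/17 - 6781*exp(4*t)*sin(t)/289 + 1555*cos(t)*exp(4*t)/289

Divide through by 2: x'' - 8x' + 17x = -6 - t.
Characteristic equation r² - 8r + 17 = 0 has discriminant (-8)² - 4·(17) = -4 < 0, so r = 4 ± i.
Hence x_h = C1*cos(t)*exp(4*t) + C2*exp(4*t)*sin(t).
For the particular solution try x_p = A0 + A1*t. Substituting and matching coefficients of each power of t gives A0 = -110/289, A1 = -1/17, so x_p = -110/289 - t/17.
General solution: x = -110/289 - t/17 + C1*cos(t)*exp(4*t) + C2*exp(4*t)*sin(t).
Apply the initial conditions: x(0) = -110/289 + C1 = 5 and x'(0) = -1/17 + C2 + 4*C1 = -2. Solving gives C1 = 1555/289, C2 = -6781/289.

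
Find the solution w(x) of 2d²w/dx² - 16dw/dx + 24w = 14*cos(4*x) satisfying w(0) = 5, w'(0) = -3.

Divide through by 2: w'' - 8w' + 12w = 7*cos(4*x).
Characteristic equation r² - 8r + 12 = 0 factors as (r - 2)(r - 6) = 0, so r = 2, 6.
Hence w_h = C1*exp(2*x) + C2*exp(6*x).
Try w_p = A*cos(4*x) + B*sin(4*x). Substituting and equating the coefficients of cos(4x) and sin(4x) gives A = -7/260, B = -14/65, so w_p = -14*sin(4*x)/65 - 7*cos(4*x)/260.
General solution: w = -14*sin(4*x)/65 - 7*cos(4*x)/260 + C1*exp(2*x) + C2*exp(6*x).
Apply the initial conditions: w(0) = -7/260 + C1 + C2 = 5 and w'(0) = -56/65 + 2*C1 + 6*C2 = -3. Solving gives C1 = 323/40, C2 = -317/104.

w = -317*exp(6*x)/104 - 14*sin(4*x)/65 - 7*cos(4*x)/260 + 323*exp(2*x)/40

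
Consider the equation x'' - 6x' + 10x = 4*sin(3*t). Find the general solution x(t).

Characteristic equation r² - 6r + 10 = 0 has discriminant (-6)² - 4·(10) = -4 < 0, so r = 3 ± i.
Hence x_h = C1*cos(t)*exp(3*t) + C2*exp(3*t)*sin(t).
Try x_p = A*cos(3*t) + B*sin(3*t). Substituting and equating the coefficients of cos(3t) and sin(3t) gives A = 72/325, B = 4/325, so x_p = 4*sin(3*t)/325 + 72*cos(3*t)/325.

x = 4*sin(3*t)/325 + 72*cos(3*t)/325 + C1*cos(t)*exp(3*t) + C2*exp(3*t)*sin(t)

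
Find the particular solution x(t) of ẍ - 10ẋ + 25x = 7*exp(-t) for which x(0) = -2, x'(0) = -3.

x = -79*exp(5*t)/36 + 7*exp(-t)/36 + 49*t*exp(5*t)/6

Characteristic equation r² - 10r + 25 = 0 has discriminant (-10)² - 4·(25) = 0, so r = 5 is a repeated root.
Hence x_h = (C1 + C2*t)*exp(5*t).
Try x_p = A*exp(-t). Substituting into the equation and dividing by exp(-t) gives A = 7/36, so x_p = 7*exp(-t)/36.
General solution: x = 7*exp(-t)/36 + C1*exp(5*t) + C2*t*exp(5*t).
Apply the initial conditions: x(0) = 7/36 + C1 = -2 and x'(0) = -7/36 + C2 + 5*C1 = -3. Solving gives C1 = -79/36, C2 = 49/6.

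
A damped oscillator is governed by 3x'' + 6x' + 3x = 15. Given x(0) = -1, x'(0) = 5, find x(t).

x = 5 - 6*exp(-t) - t*exp(-t)

Divide through by 3: x'' + 2x' + x = 5.
Characteristic equation r² + 2r + 1 = 0 has discriminant (2)² - 4·(1) = 0, so r = -1 is a repeated root.
Hence x_h = (C1 + C2*t)*exp(-t).
For the particular solution try x_p = A0. Substituting and matching coefficients of each power of t gives A0 = 5, so x_p = 5.
General solution: x = 5 + C1*exp(-t) + C2*t*exp(-t).
Apply the initial conditions: x(0) = 5 + C1 = -1 and x'(0) = C2 - C1 = 5. Solving gives C1 = -6, C2 = -1.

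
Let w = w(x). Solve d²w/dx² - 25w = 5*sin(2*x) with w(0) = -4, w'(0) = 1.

Characteristic equation r² - 25 = 0 factors as (r + 5)(r - 5) = 0, so r = -5, 5.
Hence w_h = C1*exp(-5*x) + C2*exp(5*x).
Try w_p = A*cos(2*x) + B*sin(2*x). Substituting and equating the coefficients of cos(2x) and sin(2x) gives A = 0, B = -5/29, so w_p = -5*sin(2*x)/29.
General solution: w = -5*sin(2*x)/29 + C1*exp(-5*x) + C2*exp(5*x).
Apply the initial conditions: w(0) = C1 + C2 = -4 and w'(0) = -10/29 - 5*C1 + 5*C2 = 1. Solving gives C1 = -619/290, C2 = -541/290.

w = -619*exp(-5*x)/290 - 541*exp(5*x)/290 - 5*sin(2*x)/29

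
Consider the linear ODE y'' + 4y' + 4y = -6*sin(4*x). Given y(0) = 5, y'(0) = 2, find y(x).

Characteristic equation r² + 4r + 4 = 0 has discriminant (4)² - 4·(4) = 0, so r = -2 is a repeated root.
Hence y_h = (C1 + C2*x)*exp(-2*x).
Try y_p = A*cos(4*x) + B*sin(4*x). Substituting and equating the coefficients of cos(4x) and sin(4x) gives A = 6/25, B = 9/50, so y_p = 6*cos(4*x)/25 + 9*sin(4*x)/50.
General solution: y = 6*cos(4*x)/25 + 9*sin(4*x)/50 + C1*exp(-2*x) + C2*x*exp(-2*x).
Apply the initial conditions: y(0) = 6/25 + C1 = 5 and y'(0) = 18/25 + C2 - 2*C1 = 2. Solving gives C1 = 119/25, C2 = 54/5.

y = 6*cos(4*x)/25 + 9*sin(4*x)/50 + 119*exp(-2*x)/25 + 54*x*exp(-2*x)/5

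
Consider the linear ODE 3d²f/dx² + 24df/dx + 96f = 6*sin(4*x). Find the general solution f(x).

Divide through by 3: f'' + 8f' + 32f = 2*sin(4*x).
Characteristic equation r² + 8r + 32 = 0 has discriminant (8)² - 4·(32) = -64 < 0, so r = -4 ± 4i.
Hence f_h = C1*cos(4*x)*exp(-4*x) + C2*exp(-4*x)*sin(4*x).
Try f_p = A*cos(4*x) + B*sin(4*x). Substituting and equating the coefficients of cos(4x) and sin(4x) gives A = -1/20, B = 1/40, so f_p = -cos(4*x)/20 + sin(4*x)/40.

f = -cos(4*x)/20 + sin(4*x)/40 + C1*cos(4*x)*exp(-4*x) + C2*exp(-4*x)*sin(4*x)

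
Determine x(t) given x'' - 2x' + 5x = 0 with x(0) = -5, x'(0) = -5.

x = -5*cos(2*t)*exp(t)

Characteristic equation r² - 2r + 5 = 0 has discriminant (-2)² - 4·(5) = -16 < 0, so r = 1 ± 2i.
Hence x_h = C1*cos(2*t)*exp(t) + C2*exp(t)*sin(2*t).
Apply the initial conditions: x(0) = C1 = -5 and x'(0) = C1 + 2*C2 = -5. Solving gives C1 = -5, C2 = 0.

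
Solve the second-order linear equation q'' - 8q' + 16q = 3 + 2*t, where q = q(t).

Characteristic equation r² - 8r + 16 = 0 has discriminant (-8)² - 4·(16) = 0, so r = 4 is a repeated root.
Hence q_h = (C1 + C2*t)*exp(4*t).
For the particular solution try q_p = A0 + A1*t. Substituting and matching coefficients of each power of t gives A0 = 1/4, A1 = 1/8, so q_p = 1/4 + t/8.

q = 1/4 + t/8 + C1*exp(4*t) + C2*t*exp(4*t)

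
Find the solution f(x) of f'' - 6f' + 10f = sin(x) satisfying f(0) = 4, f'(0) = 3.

f = sin(x)/13 + 2*cos(x)/39 - 116*exp(3*x)*sin(x)/13 + 154*cos(x)*exp(3*x)/39

Characteristic equation r² - 6r + 10 = 0 has discriminant (-6)² - 4·(10) = -4 < 0, so r = 3 ± i.
Hence f_h = C1*cos(x)*exp(3*x) + C2*exp(3*x)*sin(x).
Try f_p = A*cos(x) + B*sin(x). Substituting and equating the coefficients of cos(x) and sin(x) gives A = 2/39, B = 1/13, so f_p = sin(x)/13 + 2*cos(x)/39.
General solution: f = sin(x)/13 + 2*cos(x)/39 + C1*cos(x)*exp(3*x) + C2*exp(3*x)*sin(x).
Apply the initial conditions: f(0) = 2/39 + C1 = 4 and f'(0) = 1/13 + C2 + 3*C1 = 3. Solving gives C1 = 154/39, C2 = -116/13.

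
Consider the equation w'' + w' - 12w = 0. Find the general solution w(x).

w = C1*exp(-4*x) + C2*exp(3*x)

Characteristic equation r² + r - 12 = 0 factors as (r + 4)(r - 3) = 0, so r = -4, 3.
Hence w_h = C1*exp(-4*x) + C2*exp(3*x).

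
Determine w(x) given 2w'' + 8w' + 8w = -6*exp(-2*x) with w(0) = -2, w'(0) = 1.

Divide through by 2: w'' + 4w' + 4w = -3*exp(-2*x).
Characteristic equation r² + 4r + 4 = 0 has discriminant (4)² - 4·(4) = 0, so r = -2 is a repeated root.
Hence w_h = (C1 + C2*x)*exp(-2*x).
Since exp(-2*x) solves the homogeneous equation (r = -2 is a root of multiplicity 2), multiply the trial by x^2. Try w_p = A*x^2*exp(-2*x). Substituting into the equation and dividing by exp(-2*x) gives A = -3/2, so w_p = -3*x^2*exp(-2*x)/2.
General solution: w = C1*exp(-2*x) - 3*x^2*exp(-2*x)/2 + C2*x*exp(-2*x).
Apply the initial conditions: w(0) = C1 = -2 and w'(0) = C2 - 2*C1 = 1. Solving gives C1 = -2, C2 = -3.

w = -2*exp(-2*x) - 3*x*exp(-2*x) - 3*x**2*exp(-2*x)/2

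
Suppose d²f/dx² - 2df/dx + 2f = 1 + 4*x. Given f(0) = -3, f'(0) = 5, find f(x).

f = 5/2 + 2*x - 11*cos(x)*exp(x)/2 + 17*exp(x)*sin(x)/2

Characteristic equation r² - 2r + 2 = 0 has discriminant (-2)² - 4·(2) = -4 < 0, so r = 1 ± i.
Hence f_h = C1*cos(x)*exp(x) + C2*exp(x)*sin(x).
For the particular solution try f_p = A0 + A1*x. Substituting and matching coefficients of each power of x gives A0 = 5/2, A1 = 2, so f_p = 5/2 + 2*x.
General solution: f = 5/2 + 2*x + C1*cos(x)*exp(x) + C2*exp(x)*sin(x).
Apply the initial conditions: f(0) = 5/2 + C1 = -3 and f'(0) = 2 + C1 + C2 = 5. Solving gives C1 = -11/2, C2 = 17/2.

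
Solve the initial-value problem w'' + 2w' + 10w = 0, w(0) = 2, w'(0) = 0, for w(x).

Characteristic equation r² + 2r + 10 = 0 has discriminant (2)² - 4·(10) = -36 < 0, so r = -1 ± 3i.
Hence w_h = C1*cos(3*x)*exp(-x) + C2*exp(-x)*sin(3*x).
Apply the initial conditions: w(0) = C1 = 2 and w'(0) = -C1 + 3*C2 = 0. Solving gives C1 = 2, C2 = 2/3.

w = 2*cos(3*x)*exp(-x) + 2*exp(-x)*sin(3*x)/3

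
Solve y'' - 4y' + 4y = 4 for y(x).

y = 1 + C1*exp(2*x) + C2*x*exp(2*x)

Characteristic equation r² - 4r + 4 = 0 has discriminant (-4)² - 4·(4) = 0, so r = 2 is a repeated root.
Hence y_h = (C1 + C2*x)*exp(2*x).
For the particular solution try y_p = A0. Substituting and matching coefficients of each power of x gives A0 = 1, so y_p = 1.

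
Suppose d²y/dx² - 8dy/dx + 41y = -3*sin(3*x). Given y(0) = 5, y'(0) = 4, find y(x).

y = -9*cos(3*x)/200 - 3*sin(3*x)/50 - 16*exp(4*x)*sin(5*x)/5 + 1009*cos(5*x)*exp(4*x)/200

Characteristic equation r² - 8r + 41 = 0 has discriminant (-8)² - 4·(41) = -100 < 0, so r = 4 ± 5i.
Hence y_h = C1*cos(5*x)*exp(4*x) + C2*exp(4*x)*sin(5*x).
Try y_p = A*cos(3*x) + B*sin(3*x). Substituting and equating the coefficients of cos(3x) and sin(3x) gives A = -9/200, B = -3/50, so y_p = -9*cos(3*x)/200 - 3*sin(3*x)/50.
General solution: y = -9*cos(3*x)/200 - 3*sin(3*x)/50 + C1*cos(5*x)*exp(4*x) + C2*exp(4*x)*sin(5*x).
Apply the initial conditions: y(0) = -9/200 + C1 = 5 and y'(0) = -9/50 + 4*C1 + 5*C2 = 4. Solving gives C1 = 1009/200, C2 = -16/5.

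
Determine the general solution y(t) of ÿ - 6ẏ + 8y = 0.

Characteristic equation r² - 6r + 8 = 0 factors as (r - 4)(r - 2) = 0, so r = 4, 2.
Hence y_h = C1*exp(4*t) + C2*exp(2*t).

y = C1*exp(4*t) + C2*exp(2*t)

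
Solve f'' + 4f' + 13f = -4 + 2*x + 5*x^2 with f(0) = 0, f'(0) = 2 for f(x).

Characteristic equation r² + 4r + 13 = 0 has discriminant (4)² - 4·(13) = -36 < 0, so r = -2 ± 3i.
Hence f_h = C1*cos(3*x)*exp(-2*x) + C2*exp(-2*x)*sin(3*x).
For the particular solution try f_p = A0 + A1*x + A2*x^2. Substituting and matching coefficients of each power of x gives A0 = -750/2197, A1 = -14/169, A2 = 5/13, so f_p = -750/2197 - 14*x/169 + 5*x^2/13.
General solution: f = -750/2197 - 14*x/169 + 5*x^2/13 + C1*cos(3*x)*exp(-2*x) + C2*exp(-2*x)*sin(3*x).
Apply the initial conditions: f(0) = -750/2197 + C1 = 0 and f'(0) = -14/169 - 2*C1 + 3*C2 = 2. Solving gives C1 = 750/2197, C2 = 6076/6591.

f = -750/2197 - 14*x/169 + 5*x**2/13 + 750*cos(3*x)*exp(-2*x)/2197 + 6076*exp(-2*x)*sin(3*x)/6591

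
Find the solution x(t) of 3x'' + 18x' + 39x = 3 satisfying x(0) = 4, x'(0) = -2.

x = 1/13 + 51*cos(2*t)*exp(-3*t)/13 + 127*exp(-3*t)*sin(2*t)/26

Divide through by 3: x'' + 6x' + 13x = 1.
Characteristic equation r² + 6r + 13 = 0 has discriminant (6)² - 4·(13) = -16 < 0, so r = -3 ± 2i.
Hence x_h = C1*cos(2*t)*exp(-3*t) + C2*exp(-3*t)*sin(2*t).
For the particular solution try x_p = A0. Substituting and matching coefficients of each power of t gives A0 = 1/13, so x_p = 1/13.
General solution: x = 1/13 + C1*cos(2*t)*exp(-3*t) + C2*exp(-3*t)*sin(2*t).
Apply the initial conditions: x(0) = 1/13 + C1 = 4 and x'(0) = -3*C1 + 2*C2 = -2. Solving gives C1 = 51/13, C2 = 127/26.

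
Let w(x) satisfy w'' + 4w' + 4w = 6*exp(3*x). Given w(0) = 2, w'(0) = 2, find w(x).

Characteristic equation r² + 4r + 4 = 0 has discriminant (4)² - 4·(4) = 0, so r = -2 is a repeated root.
Hence w_h = (C1 + C2*x)*exp(-2*x).
Try w_p = A*exp(3*x). Substituting into the equation and dividing by exp(3*x) gives A = 6/25, so w_p = 6*exp(3*x)/25.
General solution: w = 6*exp(3*x)/25 + C1*exp(-2*x) + C2*x*exp(-2*x).
Apply the initial conditions: w(0) = 6/25 + C1 = 2 and w'(0) = 18/25 + C2 - 2*C1 = 2. Solving gives C1 = 44/25, C2 = 24/5.

w = 6*exp(3*x)/25 + 44*exp(-2*x)/25 + 24*x*exp(-2*x)/5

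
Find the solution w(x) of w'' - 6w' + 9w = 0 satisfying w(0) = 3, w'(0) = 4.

w = 3*exp(3*x) - 5*x*exp(3*x)

Characteristic equation r² - 6r + 9 = 0 has discriminant (-6)² - 4·(9) = 0, so r = 3 is a repeated root.
Hence w_h = (C1 + C2*x)*exp(3*x).
Apply the initial conditions: w(0) = C1 = 3 and w'(0) = C2 + 3*C1 = 4. Solving gives C1 = 3, C2 = -5.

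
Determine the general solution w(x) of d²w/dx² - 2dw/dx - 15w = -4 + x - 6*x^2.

w = 386/1125 - 13*x/75 + 2*x**2/5 + C1*exp(-3*x) + C2*exp(5*x)

Characteristic equation r² - 2r - 15 = 0 factors as (r + 3)(r - 5) = 0, so r = -3, 5.
Hence w_h = C1*exp(-3*x) + C2*exp(5*x).
For the particular solution try w_p = A0 + A1*x + A2*x^2. Substituting and matching coefficients of each power of x gives A0 = 386/1125, A1 = -13/75, A2 = 2/5, so w_p = 386/1125 - 13*x/75 + 2*x^2/5.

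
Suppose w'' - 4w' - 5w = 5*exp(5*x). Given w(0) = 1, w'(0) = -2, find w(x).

Characteristic equation r² - 4r - 5 = 0 factors as (r + 1)(r - 5) = 0, so r = -1, 5.
Hence w_h = C1*exp(-x) + C2*exp(5*x).
Since exp(5*x) solves the homogeneous equation (r = 5 is a root of multiplicity 1), multiply the trial by x. Try w_p = A*x*exp(5*x). Substituting into the equation and dividing by exp(5*x) gives A = 5/6, so w_p = 5*x*exp(5*x)/6.
General solution: w = C1*exp(-x) + C2*exp(5*x) + 5*x*exp(5*x)/6.
Apply the initial conditions: w(0) = C1 + C2 = 1 and w'(0) = 5/6 - C1 + 5*C2 = -2. Solving gives C1 = 47/36, C2 = -11/36.

w = -11*exp(5*x)/36 + 47*exp(-x)/36 + 5*x*exp(5*x)/6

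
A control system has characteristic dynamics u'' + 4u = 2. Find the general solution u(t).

u = 1/2 + C1*cos(2*t) + C2*sin(2*t)

Characteristic equation r² + 4 = 0 has discriminant (0)² - 4·(4) = -16 < 0, so r = ± 2i.
Hence u_h = C1*cos(2*t) + C2*sin(2*t).
For the particular solution try u_p = A0. Substituting and matching coefficients of each power of t gives A0 = 1/2, so u_p = 1/2.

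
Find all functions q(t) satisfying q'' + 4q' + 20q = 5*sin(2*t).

Characteristic equation r² + 4r + 20 = 0 has discriminant (4)² - 4·(20) = -64 < 0, so r = -2 ± 4i.
Hence q_h = C1*cos(4*t)*exp(-2*t) + C2*exp(-2*t)*sin(4*t).
Try q_p = A*cos(2*t) + B*sin(2*t). Substituting and equating the coefficients of cos(2t) and sin(2t) gives A = -1/8, B = 1/4, so q_p = -cos(2*t)/8 + sin(2*t)/4.

q = -cos(2*t)/8 + sin(2*t)/4 + C1*cos(4*t)*exp(-2*t) + C2*exp(-2*t)*sin(4*t)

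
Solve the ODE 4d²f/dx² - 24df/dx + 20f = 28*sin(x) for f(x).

Divide through by 4: f'' - 6f' + 5f = 7*sin(x).
Characteristic equation r² - 6r + 5 = 0 factors as (r - 1)(r - 5) = 0, so r = 1, 5.
Hence f_h = C1*exp(x) + C2*exp(5*x).
Try f_p = A*cos(x) + B*sin(x). Substituting and equating the coefficients of cos(x) and sin(x) gives A = 21/26, B = 7/13, so f_p = 7*sin(x)/13 + 21*cos(x)/26.

f = 7*sin(x)/13 + 21*cos(x)/26 + C1*exp(x) + C2*exp(5*x)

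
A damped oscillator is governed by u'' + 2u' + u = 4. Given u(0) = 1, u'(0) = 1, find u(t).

Characteristic equation r² + 2r + 1 = 0 has discriminant (2)² - 4·(1) = 0, so r = -1 is a repeated root.
Hence u_h = (C1 + C2*t)*exp(-t).
For the particular solution try u_p = A0. Substituting and matching coefficients of each power of t gives A0 = 4, so u_p = 4.
General solution: u = 4 + C1*exp(-t) + C2*t*exp(-t).
Apply the initial conditions: u(0) = 4 + C1 = 1 and u'(0) = C2 - C1 = 1. Solving gives C1 = -3, C2 = -2.

u = 4 - 3*exp(-t) - 2*t*exp(-t)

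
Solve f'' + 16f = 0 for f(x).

f = C1*cos(4*x) + C2*sin(4*x)

Characteristic equation r² + 16 = 0 has discriminant (0)² - 4·(16) = -64 < 0, so r = ± 4i.
Hence f_h = C1*cos(4*x) + C2*sin(4*x).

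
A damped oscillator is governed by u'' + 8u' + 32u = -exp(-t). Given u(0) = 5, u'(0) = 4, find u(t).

u = -exp(-t)/25 + 126*cos(4*t)*exp(-4*t)/25 + 603*exp(-4*t)*sin(4*t)/100

Characteristic equation r² + 8r + 32 = 0 has discriminant (8)² - 4·(32) = -64 < 0, so r = -4 ± 4i.
Hence u_h = C1*cos(4*t)*exp(-4*t) + C2*exp(-4*t)*sin(4*t).
Try u_p = A*exp(-t). Substituting into the equation and dividing by exp(-t) gives A = -1/25, so u_p = -exp(-t)/25.
General solution: u = -exp(-t)/25 + C1*cos(4*t)*exp(-4*t) + C2*exp(-4*t)*sin(4*t).
Apply the initial conditions: u(0) = -1/25 + C1 = 5 and u'(0) = 1/25 - 4*C1 + 4*C2 = 4. Solving gives C1 = 126/25, C2 = 603/100.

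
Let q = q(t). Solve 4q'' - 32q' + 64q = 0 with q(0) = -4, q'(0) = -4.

Divide through by 4: q'' - 8q' + 16q = 0.
Characteristic equation r² - 8r + 16 = 0 has discriminant (-8)² - 4·(16) = 0, so r = 4 is a repeated root.
Hence q_h = (C1 + C2*t)*exp(4*t).
Apply the initial conditions: q(0) = C1 = -4 and q'(0) = C2 + 4*C1 = -4. Solving gives C1 = -4, C2 = 12.

q = -4*exp(4*t) + 12*t*exp(4*t)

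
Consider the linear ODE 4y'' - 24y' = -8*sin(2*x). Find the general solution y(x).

y = C2 - 3*cos(2*x)/20 + sin(2*x)/20 + C1*exp(6*x)

Divide through by 4: y'' - 6y' = -2*sin(2*x).
Characteristic equation r² - 6r = 0 factors as (r - 6)r = 0, so r = 6, 0.
Hence y_h = C1*exp(6*x) + C2.
Try y_p = A*cos(2*x) + B*sin(2*x). Substituting and equating the coefficients of cos(2x) and sin(2x) gives A = -3/20, B = 1/20, so y_p = -3*cos(2*x)/20 + sin(2*x)/20.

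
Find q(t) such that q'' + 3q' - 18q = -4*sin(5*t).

Characteristic equation r² + 3r - 18 = 0 factors as (r - 3)(r + 6) = 0, so r = 3, -6.
Hence q_h = C1*exp(3*t) + C2*exp(-6*t).
Try q_p = A*cos(5*t) + B*sin(5*t). Substituting and equating the coefficients of cos(5t) and sin(5t) gives A = 30/1037, B = 86/1037, so q_p = 30*cos(5*t)/1037 + 86*sin(5*t)/1037.

q = 30*cos(5*t)/1037 + 86*sin(5*t)/1037 + C1*exp(3*t) + C2*exp(-6*t)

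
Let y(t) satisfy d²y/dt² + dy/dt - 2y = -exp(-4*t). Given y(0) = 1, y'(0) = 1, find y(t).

y = -exp(-4*t)/10 + exp(-2*t)/6 + 14*exp(t)/15

Characteristic equation r² + r - 2 = 0 factors as (r + 2)(r - 1) = 0, so r = -2, 1.
Hence y_h = C1*exp(-2*t) + C2*exp(t).
Try y_p = A*exp(-4*t). Substituting into the equation and dividing by exp(-4*t) gives A = -1/10, so y_p = -exp(-4*t)/10.
General solution: y = -exp(-4*t)/10 + C1*exp(-2*t) + C2*exp(t).
Apply the initial conditions: y(0) = -1/10 + C1 + C2 = 1 and y'(0) = 2/5 + C2 - 2*C1 = 1. Solving gives C1 = 1/6, C2 = 14/15.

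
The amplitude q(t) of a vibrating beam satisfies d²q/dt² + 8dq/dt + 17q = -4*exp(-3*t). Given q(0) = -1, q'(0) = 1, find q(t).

q = -2*exp(-3*t) + cos(t)*exp(-4*t) - exp(-4*t)*sin(t)

Characteristic equation r² + 8r + 17 = 0 has discriminant (8)² - 4·(17) = -4 < 0, so r = -4 ± i.
Hence q_h = C1*cos(t)*exp(-4*t) + C2*exp(-4*t)*sin(t).
Try q_p = A*exp(-3*t). Substituting into the equation and dividing by exp(-3*t) gives A = -2, so q_p = -2*exp(-3*t).
General solution: q = -2*exp(-3*t) + C1*cos(t)*exp(-4*t) + C2*exp(-4*t)*sin(t).
Apply the initial conditions: q(0) = -2 + C1 = -1 and q'(0) = 6 + C2 - 4*C1 = 1. Solving gives C1 = 1, C2 = -1.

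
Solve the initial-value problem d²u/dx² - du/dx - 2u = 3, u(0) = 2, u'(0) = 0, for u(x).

u = -3/2 + 7*exp(-x)/3 + 7*exp(2*x)/6

Characteristic equation r² - r - 2 = 0 factors as (r - 2)(r + 1) = 0, so r = 2, -1.
Hence u_h = C1*exp(2*x) + C2*exp(-x).
For the particular solution try u_p = A0. Substituting and matching coefficients of each power of x gives A0 = -3/2, so u_p = -3/2.
General solution: u = -3/2 + C1*exp(2*x) + C2*exp(-x).
Apply the initial conditions: u(0) = -3/2 + C1 + C2 = 2 and u'(0) = -C2 + 2*C1 = 0. Solving gives C1 = 7/6, C2 = 7/3.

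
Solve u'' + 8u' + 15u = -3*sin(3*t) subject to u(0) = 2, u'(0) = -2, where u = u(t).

Characteristic equation r² + 8r + 15 = 0 factors as (r + 3)(r + 5) = 0, so r = -3, -5.
Hence u_h = C1*exp(-3*t) + C2*exp(-5*t).
Try u_p = A*cos(3*t) + B*sin(3*t). Substituting and equating the coefficients of cos(3t) and sin(3t) gives A = 2/17, B = -1/34, so u_p = -sin(3*t)/34 + 2*cos(3*t)/17.
General solution: u = -sin(3*t)/34 + 2*cos(3*t)/17 + C1*exp(-3*t) + C2*exp(-5*t).
Apply the initial conditions: u(0) = 2/17 + C1 + C2 = 2 and u'(0) = -3/34 - 5*C2 - 3*C1 = -2. Solving gives C1 = 15/4, C2 = -127/68.

u = -127*exp(-5*t)/68 - sin(3*t)/34 + 2*cos(3*t)/17 + 15*exp(-3*t)/4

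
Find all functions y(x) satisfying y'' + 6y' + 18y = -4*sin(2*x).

y = -14*sin(2*x)/85 + 12*cos(2*x)/85 + C1*cos(3*x)*exp(-3*x) + C2*exp(-3*x)*sin(3*x)

Characteristic equation r² + 6r + 18 = 0 has discriminant (6)² - 4·(18) = -36 < 0, so r = -3 ± 3i.
Hence y_h = C1*cos(3*x)*exp(-3*x) + C2*exp(-3*x)*sin(3*x).
Try y_p = A*cos(2*x) + B*sin(2*x). Substituting and equating the coefficients of cos(2x) and sin(2x) gives A = 12/85, B = -14/85, so y_p = -14*sin(2*x)/85 + 12*cos(2*x)/85.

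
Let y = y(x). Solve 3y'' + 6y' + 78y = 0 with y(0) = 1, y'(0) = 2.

y = cos(5*x)*exp(-x) + 3*exp(-x)*sin(5*x)/5

Divide through by 3: y'' + 2y' + 26y = 0.
Characteristic equation r² + 2r + 26 = 0 has discriminant (2)² - 4·(26) = -100 < 0, so r = -1 ± 5i.
Hence y_h = C1*cos(5*x)*exp(-x) + C2*exp(-x)*sin(5*x).
Apply the initial conditions: y(0) = C1 = 1 and y'(0) = -C1 + 5*C2 = 2. Solving gives C1 = 1, C2 = 3/5.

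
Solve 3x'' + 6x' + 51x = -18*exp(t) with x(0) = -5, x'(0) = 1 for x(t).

x = -3*exp(t)/10 - 47*cos(4*t)*exp(-t)/10 - 17*exp(-t)*sin(4*t)/20

Divide through by 3: x'' + 2x' + 17x = -6*exp(t).
Characteristic equation r² + 2r + 17 = 0 has discriminant (2)² - 4·(17) = -64 < 0, so r = -1 ± 4i.
Hence x_h = C1*cos(4*t)*exp(-t) + C2*exp(-t)*sin(4*t).
Try x_p = A*exp(t). Substituting into the equation and dividing by exp(t) gives A = -3/10, so x_p = -3*exp(t)/10.
General solution: x = -3*exp(t)/10 + C1*cos(4*t)*exp(-t) + C2*exp(-t)*sin(4*t).
Apply the initial conditions: x(0) = -3/10 + C1 = -5 and x'(0) = -3/10 - C1 + 4*C2 = 1. Solving gives C1 = -47/10, C2 = -17/20.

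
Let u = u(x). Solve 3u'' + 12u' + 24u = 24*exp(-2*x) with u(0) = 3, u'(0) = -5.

u = 2*exp(-2*x) + cos(2*x)*exp(-2*x) + exp(-2*x)*sin(2*x)/2

Divide through by 3: u'' + 4u' + 8u = 8*exp(-2*x).
Characteristic equation r² + 4r + 8 = 0 has discriminant (4)² - 4·(8) = -16 < 0, so r = -2 ± 2i.
Hence u_h = C1*cos(2*x)*exp(-2*x) + C2*exp(-2*x)*sin(2*x).
Try u_p = A*exp(-2*x). Substituting into the equation and dividing by exp(-2*x) gives A = 2, so u_p = 2*exp(-2*x).
General solution: u = 2*exp(-2*x) + C1*cos(2*x)*exp(-2*x) + C2*exp(-2*x)*sin(2*x).
Apply the initial conditions: u(0) = 2 + C1 = 3 and u'(0) = -4 - 2*C1 + 2*C2 = -5. Solving gives C1 = 1, C2 = 1/2.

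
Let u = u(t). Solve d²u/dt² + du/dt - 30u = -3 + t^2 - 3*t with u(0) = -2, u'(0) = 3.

u = 341/3375 - 1213*exp(5*t)/1375 - 362*exp(-6*t)/297 - t**2/30 + 22*t/225

Characteristic equation r² + r - 30 = 0 factors as (r - 5)(r + 6) = 0, so r = 5, -6.
Hence u_h = C1*exp(5*t) + C2*exp(-6*t).
For the particular solution try u_p = A0 + A1*t + A2*t^2. Substituting and matching coefficients of each power of t gives A0 = 341/3375, A1 = 22/225, A2 = -1/30, so u_p = 341/3375 - t^2/30 + 22*t/225.
General solution: u = 341/3375 - t^2/30 + 22*t/225 + C1*exp(5*t) + C2*exp(-6*t).
Apply the initial conditions: u(0) = 341/3375 + C1 + C2 = -2 and u'(0) = 22/225 - 6*C2 + 5*C1 = 3. Solving gives C1 = -1213/1375, C2 = -362/297.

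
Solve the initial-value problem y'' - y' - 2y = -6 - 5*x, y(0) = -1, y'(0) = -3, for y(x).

y = 7/4 - 11*exp(2*x)/4 + 5*x/2

Characteristic equation r² - r - 2 = 0 factors as (r + 1)(r - 2) = 0, so r = -1, 2.
Hence y_h = C1*exp(-x) + C2*exp(2*x).
For the particular solution try y_p = A0 + A1*x. Substituting and matching coefficients of each power of x gives A0 = 7/4, A1 = 5/2, so y_p = 7/4 + 5*x/2.
General solution: y = 7/4 + 5*x/2 + C1*exp(-x) + C2*exp(2*x).
Apply the initial conditions: y(0) = 7/4 + C1 + C2 = -1 and y'(0) = 5/2 - C1 + 2*C2 = -3. Solving gives C1 = 0, C2 = -11/4.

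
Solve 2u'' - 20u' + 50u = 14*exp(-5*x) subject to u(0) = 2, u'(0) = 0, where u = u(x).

Divide through by 2: u'' - 10u' + 25u = 7*exp(-5*x).
Characteristic equation r² - 10r + 25 = 0 has discriminant (-10)² - 4·(25) = 0, so r = 5 is a repeated root.
Hence u_h = (C1 + C2*x)*exp(5*x).
Try u_p = A*exp(-5*x). Substituting into the equation and dividing by exp(-5*x) gives A = 7/100, so u_p = 7*exp(-5*x)/100.
General solution: u = 7*exp(-5*x)/100 + C1*exp(5*x) + C2*x*exp(5*x).
Apply the initial conditions: u(0) = 7/100 + C1 = 2 and u'(0) = -7/20 + C2 + 5*C1 = 0. Solving gives C1 = 193/100, C2 = -93/10.

u = 7*exp(-5*x)/100 + 193*exp(5*x)/100 - 93*x*exp(5*x)/10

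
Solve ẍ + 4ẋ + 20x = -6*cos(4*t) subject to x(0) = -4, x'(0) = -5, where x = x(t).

x = -6*sin(4*t)/17 - 3*cos(4*t)/34 - 133*cos(4*t)*exp(-2*t)/34 - 97*exp(-2*t)*sin(4*t)/34

Characteristic equation r² + 4r + 20 = 0 has discriminant (4)² - 4·(20) = -64 < 0, so r = -2 ± 4i.
Hence x_h = C1*cos(4*t)*exp(-2*t) + C2*exp(-2*t)*sin(4*t).
Try x_p = A*cos(4*t) + B*sin(4*t). Substituting and equating the coefficients of cos(4t) and sin(4t) gives A = -3/34, B = -6/17, so x_p = -6*sin(4*t)/17 - 3*cos(4*t)/34.
General solution: x = -6*sin(4*t)/17 - 3*cos(4*t)/34 + C1*cos(4*t)*exp(-2*t) + C2*exp(-2*t)*sin(4*t).
Apply the initial conditions: x(0) = -3/34 + C1 = -4 and x'(0) = -24/17 - 2*C1 + 4*C2 = -5. Solving gives C1 = -133/34, C2 = -97/34.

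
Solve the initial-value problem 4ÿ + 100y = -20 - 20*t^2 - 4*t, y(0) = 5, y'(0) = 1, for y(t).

Divide through by 4: y'' + 25y = -5 - t - 5*t^2.
Characteristic equation r² + 25 = 0 has discriminant (0)² - 4·(25) = -100 < 0, so r = ± 5i.
Hence y_h = C1*cos(5*t) + C2*sin(5*t).
For the particular solution try y_p = A0 + A1*t + A2*t^2. Substituting and matching coefficients of each power of t gives A0 = -23/125, A1 = -1/25, A2 = -1/5, so y_p = -23/125 - t^2/5 - t/25.
General solution: y = -23/125 - t^2/5 - t/25 + C1*cos(5*t) + C2*sin(5*t).
Apply the initial conditions: y(0) = -23/125 + C1 = 5 and y'(0) = -1/25 + 5*C2 = 1. Solving gives C1 = 648/125, C2 = 26/125.

y = -23/125 - t**2/5 - t/25 + 26*sin(5*t)/125 + 648*cos(5*t)/125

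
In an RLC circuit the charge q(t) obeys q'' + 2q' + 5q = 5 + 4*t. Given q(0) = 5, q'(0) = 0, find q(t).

q = 17/25 + 4*t/5 + 44*exp(-t)*sin(2*t)/25 + 108*cos(2*t)*exp(-t)/25

Characteristic equation r² + 2r + 5 = 0 has discriminant (2)² - 4·(5) = -16 < 0, so r = -1 ± 2i.
Hence q_h = C1*cos(2*t)*exp(-t) + C2*exp(-t)*sin(2*t).
For the particular solution try q_p = A0 + A1*t. Substituting and matching coefficients of each power of t gives A0 = 17/25, A1 = 4/5, so q_p = 17/25 + 4*t/5.
General solution: q = 17/25 + 4*t/5 + C1*cos(2*t)*exp(-t) + C2*exp(-t)*sin(2*t).
Apply the initial conditions: q(0) = 17/25 + C1 = 5 and q'(0) = 4/5 - C1 + 2*C2 = 0. Solving gives C1 = 108/25, C2 = 44/25.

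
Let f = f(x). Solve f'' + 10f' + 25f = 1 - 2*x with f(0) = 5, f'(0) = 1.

f = 9/125 - 2*x/25 + 616*exp(-5*x)/125 + 643*x*exp(-5*x)/25

Characteristic equation r² + 10r + 25 = 0 has discriminant (10)² - 4·(25) = 0, so r = -5 is a repeated root.
Hence f_h = (C1 + C2*x)*exp(-5*x).
For the particular solution try f_p = A0 + A1*x. Substituting and matching coefficients of each power of x gives A0 = 9/125, A1 = -2/25, so f_p = 9/125 - 2*x/25.
General solution: f = 9/125 - 2*x/25 + C1*exp(-5*x) + C2*x*exp(-5*x).
Apply the initial conditions: f(0) = 9/125 + C1 = 5 and f'(0) = -2/25 + C2 - 5*C1 = 1. Solving gives C1 = 616/125, C2 = 643/25.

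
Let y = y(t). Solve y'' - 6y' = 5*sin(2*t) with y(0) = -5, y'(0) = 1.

Characteristic equation r² - 6r = 0 factors as (r - 6)r = 0, so r = 6, 0.
Hence y_h = C1*exp(6*t) + C2.
Try y_p = A*cos(2*t) + B*sin(2*t). Substituting and equating the coefficients of cos(2t) and sin(2t) gives A = 3/8, B = -1/8, so y_p = -sin(2*t)/8 + 3*cos(2*t)/8.
General solution: y = C2 - sin(2*t)/8 + 3*cos(2*t)/8 + C1*exp(6*t).
Apply the initial conditions: y(0) = 3/8 + C1 + C2 = -5 and y'(0) = -1/4 + 6*C1 = 1. Solving gives C1 = 5/24, C2 = -67/12.

y = -67/12 - sin(2*t)/8 + 3*cos(2*t)/8 + 5*exp(6*t)/24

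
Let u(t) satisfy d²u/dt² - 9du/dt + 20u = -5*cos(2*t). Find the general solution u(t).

Characteristic equation r² - 9r + 20 = 0 factors as (r - 5)(r - 4) = 0, so r = 5, 4.
Hence u_h = C1*exp(5*t) + C2*exp(4*t).
Try u_p = A*cos(2*t) + B*sin(2*t). Substituting and equating the coefficients of cos(2t) and sin(2t) gives A = -4/29, B = 9/58, so u_p = -4*cos(2*t)/29 + 9*sin(2*t)/58.

u = -4*cos(2*t)/29 + 9*sin(2*t)/58 + C1*exp(5*t) + C2*exp(4*t)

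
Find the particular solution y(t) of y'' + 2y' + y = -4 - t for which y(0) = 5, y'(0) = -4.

Characteristic equation r² + 2r + 1 = 0 has discriminant (2)² - 4·(1) = 0, so r = -1 is a repeated root.
Hence y_h = (C1 + C2*t)*exp(-t).
For the particular solution try y_p = A0 + A1*t. Substituting and matching coefficients of each power of t gives A0 = -2, A1 = -1, so y_p = -2 - t.
General solution: y = -2 - t + C1*exp(-t) + C2*t*exp(-t).
Apply the initial conditions: y(0) = -2 + C1 = 5 and y'(0) = -1 + C2 - C1 = -4. Solving gives C1 = 7, C2 = 4.

y = -2 - t + 7*exp(-t) + 4*t*exp(-t)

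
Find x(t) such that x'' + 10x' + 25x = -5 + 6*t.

x = -37/125 + 6*t/25 + C1*exp(-5*t) + C2*t*exp(-5*t)

Characteristic equation r² + 10r + 25 = 0 has discriminant (10)² - 4·(25) = 0, so r = -5 is a repeated root.
Hence x_h = (C1 + C2*t)*exp(-5*t).
For the particular solution try x_p = A0 + A1*t. Substituting and matching coefficients of each power of t gives A0 = -37/125, A1 = 6/25, so x_p = -37/125 + 6*t/25.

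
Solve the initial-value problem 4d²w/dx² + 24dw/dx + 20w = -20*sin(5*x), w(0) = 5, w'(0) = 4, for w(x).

w = -17*exp(-5*x)/8 + sin(5*x)/13 + 3*cos(5*x)/26 + 729*exp(-x)/104

Divide through by 4: w'' + 6w' + 5w = -5*sin(5*x).
Characteristic equation r² + 6r + 5 = 0 factors as (r + 5)(r + 1) = 0, so r = -5, -1.
Hence w_h = C1*exp(-5*x) + C2*exp(-x).
Try w_p = A*cos(5*x) + B*sin(5*x). Substituting and equating the coefficients of cos(5x) and sin(5x) gives A = 3/26, B = 1/13, so w_p = sin(5*x)/13 + 3*cos(5*x)/26.
General solution: w = sin(5*x)/13 + 3*cos(5*x)/26 + C1*exp(-5*x) + C2*exp(-x).
Apply the initial conditions: w(0) = 3/26 + C1 + C2 = 5 and w'(0) = 5/13 - C2 - 5*C1 = 4. Solving gives C1 = -17/8, C2 = 729/104.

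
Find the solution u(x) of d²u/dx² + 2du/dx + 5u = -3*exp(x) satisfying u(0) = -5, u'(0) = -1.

u = -3*exp(x)/8 - 37*cos(2*x)*exp(-x)/8 - 21*exp(-x)*sin(2*x)/8

Characteristic equation r² + 2r + 5 = 0 has discriminant (2)² - 4·(5) = -16 < 0, so r = -1 ± 2i.
Hence u_h = C1*cos(2*x)*exp(-x) + C2*exp(-x)*sin(2*x).
Try u_p = A*exp(x). Substituting into the equation and dividing by exp(x) gives A = -3/8, so u_p = -3*exp(x)/8.
General solution: u = -3*exp(x)/8 + C1*cos(2*x)*exp(-x) + C2*exp(-x)*sin(2*x).
Apply the initial conditions: u(0) = -3/8 + C1 = -5 and u'(0) = -3/8 - C1 + 2*C2 = -1. Solving gives C1 = -37/8, C2 = -21/8.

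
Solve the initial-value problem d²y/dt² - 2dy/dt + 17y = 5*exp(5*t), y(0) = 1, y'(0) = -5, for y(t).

Characteristic equation r² - 2r + 17 = 0 has discriminant (-2)² - 4·(17) = -64 < 0, so r = 1 ± 4i.
Hence y_h = C1*cos(4*t)*exp(t) + C2*exp(t)*sin(4*t).
Try y_p = A*exp(5*t). Substituting into the equation and dividing by exp(5*t) gives A = 5/32, so y_p = 5*exp(5*t)/32.
General solution: y = 5*exp(5*t)/32 + C1*cos(4*t)*exp(t) + C2*exp(t)*sin(4*t).
Apply the initial conditions: y(0) = 5/32 + C1 = 1 and y'(0) = 25/32 + C1 + 4*C2 = -5. Solving gives C1 = 27/32, C2 = -53/32.

y = 5*exp(5*t)/32 - 53*exp(t)*sin(4*t)/32 + 27*cos(4*t)*exp(t)/32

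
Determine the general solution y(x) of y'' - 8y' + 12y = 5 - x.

Characteristic equation r² - 8r + 12 = 0 factors as (r - 6)(r - 2) = 0, so r = 6, 2.
Hence y_h = C1*exp(6*x) + C2*exp(2*x).
For the particular solution try y_p = A0 + A1*x. Substituting and matching coefficients of each power of x gives A0 = 13/36, A1 = -1/12, so y_p = 13/36 - x/12.

y = 13/36 - x/12 + C1*exp(6*x) + C2*exp(2*x)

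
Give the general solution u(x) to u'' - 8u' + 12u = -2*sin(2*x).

u = -cos(2*x)/10 - sin(2*x)/20 + C1*exp(6*x) + C2*exp(2*x)

Characteristic equation r² - 8r + 12 = 0 factors as (r - 6)(r - 2) = 0, so r = 6, 2.
Hence u_h = C1*exp(6*x) + C2*exp(2*x).
Try u_p = A*cos(2*x) + B*sin(2*x). Substituting and equating the coefficients of cos(2x) and sin(2x) gives A = -1/10, B = -1/20, so u_p = -cos(2*x)/10 - sin(2*x)/20.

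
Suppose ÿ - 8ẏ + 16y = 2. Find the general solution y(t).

Characteristic equation r² - 8r + 16 = 0 has discriminant (-8)² - 4·(16) = 0, so r = 4 is a repeated root.
Hence y_h = (C1 + C2*t)*exp(4*t).
For the particular solution try y_p = A0. Substituting and matching coefficients of each power of t gives A0 = 1/8, so y_p = 1/8.

y = 1/8 + C1*exp(4*t) + C2*t*exp(4*t)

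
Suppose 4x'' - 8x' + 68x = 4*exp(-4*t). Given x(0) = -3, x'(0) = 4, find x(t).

x = exp(-4*t)/41 - 124*cos(4*t)*exp(t)/41 + 73*exp(t)*sin(4*t)/41

Divide through by 4: x'' - 2x' + 17x = exp(-4*t).
Characteristic equation r² - 2r + 17 = 0 has discriminant (-2)² - 4·(17) = -64 < 0, so r = 1 ± 4i.
Hence x_h = C1*cos(4*t)*exp(t) + C2*exp(t)*sin(4*t).
Try x_p = A*exp(-4*t). Substituting into the equation and dividing by exp(-4*t) gives A = 1/41, so x_p = exp(-4*t)/41.
General solution: x = exp(-4*t)/41 + C1*cos(4*t)*exp(t) + C2*exp(t)*sin(4*t).
Apply the initial conditions: x(0) = 1/41 + C1 = -3 and x'(0) = -4/41 + C1 + 4*C2 = 4. Solving gives C1 = -124/41, C2 = 73/41.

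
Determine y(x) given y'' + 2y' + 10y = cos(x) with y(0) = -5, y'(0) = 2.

Characteristic equation r² + 2r + 10 = 0 has discriminant (2)² - 4·(10) = -36 < 0, so r = -1 ± 3i.
Hence y_h = C1*cos(3*x)*exp(-x) + C2*exp(-x)*sin(3*x).
Try y_p = A*cos(x) + B*sin(x). Substituting and equating the coefficients of cos(x) and sin(x) gives A = 9/85, B = 2/85, so y_p = 2*sin(x)/85 + 9*cos(x)/85.
General solution: y = 2*sin(x)/85 + 9*cos(x)/85 + C1*cos(3*x)*exp(-x) + C2*exp(-x)*sin(3*x).
Apply the initial conditions: y(0) = 9/85 + C1 = -5 and y'(0) = 2/85 - C1 + 3*C2 = 2. Solving gives C1 = -434/85, C2 = -266/255.

y = 2*sin(x)/85 + 9*cos(x)/85 - 434*cos(3*x)*exp(-x)/85 - 266*exp(-x)*sin(3*x)/255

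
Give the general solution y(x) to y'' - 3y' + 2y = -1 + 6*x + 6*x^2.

y = 29/2 + 3*x**2 + 12*x + C1*exp(x) + C2*exp(2*x)

Characteristic equation r² - 3r + 2 = 0 factors as (r - 1)(r - 2) = 0, so r = 1, 2.
Hence y_h = C1*exp(x) + C2*exp(2*x).
For the particular solution try y_p = A0 + A1*x + A2*x^2. Substituting and matching coefficients of each power of x gives A0 = 29/2, A1 = 12, A2 = 3, so y_p = 29/2 + 3*x^2 + 12*x.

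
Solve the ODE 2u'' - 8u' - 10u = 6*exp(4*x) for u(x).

u = -3*exp(4*x)/5 + C1*exp(5*x) + C2*exp(-x)

Divide through by 2: u'' - 4u' - 5u = 3*exp(4*x).
Characteristic equation r² - 4r - 5 = 0 factors as (r - 5)(r + 1) = 0, so r = 5, -1.
Hence u_h = C1*exp(5*x) + C2*exp(-x).
Try u_p = A*exp(4*x). Substituting into the equation and dividing by exp(4*x) gives A = -3/5, so u_p = -3*exp(4*x)/5.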